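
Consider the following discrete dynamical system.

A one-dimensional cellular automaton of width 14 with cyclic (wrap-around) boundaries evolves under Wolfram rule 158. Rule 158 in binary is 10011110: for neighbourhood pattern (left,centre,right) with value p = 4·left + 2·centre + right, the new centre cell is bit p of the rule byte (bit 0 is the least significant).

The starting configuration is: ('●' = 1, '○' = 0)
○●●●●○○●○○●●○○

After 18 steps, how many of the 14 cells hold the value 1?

10

0) ○●●●●○○●○○●●○○
1) ●●●●○●●●●●●○●○
2) ●●●○○●●●●●○○●○
3) ●●○●●●●●●○●●●○
4) ●○○●●●●●○○●●○○
5) ●●●●●●●○●●●○●●
6) ●●●●●●○○●●○○●●
7) ●●●●●○●●●○●●●●
8) ●●●●○○●●○○●●●●
9) ●●●○●●●○●●●●●●
10) ●●○○●●○○●●●●●●
11) ●○●●●○●●●●●●●●
12) ○○●●○○●●●●●●●●
13) ●●●○●●●●●●●●●○
14) ●●○○●●●●●●●●○○
15) ●○●●●●●●●●●○●●
16) ○○●●●●●●●●○○●●
17) ●●●●●●●●●○●●●○
18) ●●●●●●●●○○●●○○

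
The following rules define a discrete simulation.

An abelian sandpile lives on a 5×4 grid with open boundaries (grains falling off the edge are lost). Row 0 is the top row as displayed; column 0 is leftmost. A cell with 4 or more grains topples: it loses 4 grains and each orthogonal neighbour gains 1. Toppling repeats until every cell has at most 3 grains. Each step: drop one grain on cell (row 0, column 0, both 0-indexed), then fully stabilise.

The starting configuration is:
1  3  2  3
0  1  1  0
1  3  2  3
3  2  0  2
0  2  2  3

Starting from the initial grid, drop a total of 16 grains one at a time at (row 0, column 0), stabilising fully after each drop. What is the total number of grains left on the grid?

40

0) 1  3  2  3
0  1  1  0
1  3  2  3
3  2  0  2
0  2  2  3
1) 2  3  2  3
0  1  1  0
1  3  2  3
3  2  0  2
0  2  2  3
2) 3  3  2  3
0  1  1  0
1  3  2  3
3  2  0  2
0  2  2  3
3) 1  0  3  3
1  2  1  0
1  3  2  3
3  2  0  2
0  2  2  3
4) 2  0  3  3
1  2  1  0
1  3  2  3
3  2  0  2
0  2  2  3
5) 3  0  3  3
1  2  1  0
1  3  2  3
3  2  0  2
0  2  2  3
6) 0  1  3  3
2  2  1  0
1  3  2  3
3  2  0  2
0  2  2  3
7) 1  1  3  3
2  2  1  0
1  3  2  3
3  2  0  2
0  2  2  3
8) 2  1  3  3
2  2  1  0
1  3  2  3
3  2  0  2
0  2  2  3
9) 3  1  3  3
2  2  1  0
1  3  2  3
3  2  0  2
0  2  2  3
10) 0  2  3  3
3  2  1  0
1  3  2  3
3  2  0  2
0  2  2  3
11) 1  2  3  3
3  2  1  0
1  3  2  3
3  2  0  2
0  2  2  3
12) 2  2  3  3
3  2  1  0
1  3  2  3
3  2  0  2
0  2  2  3
13) 3  2  3  3
3  2  1  0
1  3  2  3
3  2  0  2
0  2  2  3
14) 1  3  3  3
0  3  1  0
2  3  2  3
3  2  0  2
0  2  2  3
15) 2  3  3  3
0  3  1  0
2  3  2  3
3  2  0  2
0  2  2  3
16) 3  3  3  3
0  3  1  0
2  3  2  3
3  2  0  2
0  2  2  3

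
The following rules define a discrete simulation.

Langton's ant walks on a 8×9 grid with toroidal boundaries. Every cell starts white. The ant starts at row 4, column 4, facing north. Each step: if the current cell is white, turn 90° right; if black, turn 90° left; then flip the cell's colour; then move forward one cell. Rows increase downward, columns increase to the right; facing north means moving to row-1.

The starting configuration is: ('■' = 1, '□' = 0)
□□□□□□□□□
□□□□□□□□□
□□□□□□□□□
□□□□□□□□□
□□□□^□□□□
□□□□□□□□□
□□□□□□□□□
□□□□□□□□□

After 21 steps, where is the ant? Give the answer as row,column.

t=0: □□□□□□□□□
□□□□□□□□□
□□□□□□□□□
□□□□□□□□□
□□□□^□□□□
□□□□□□□□□
□□□□□□□□□
□□□□□□□□□
t=1: □□□□□□□□□
□□□□□□□□□
□□□□□□□□□
□□□□□□□□□
□□□□■>□□□
□□□□□□□□□
□□□□□□□□□
□□□□□□□□□
t=2: □□□□□□□□□
□□□□□□□□□
□□□□□□□□□
□□□□□□□□□
□□□□■■□□□
□□□□□v□□□
□□□□□□□□□
□□□□□□□□□
t=3: □□□□□□□□□
□□□□□□□□□
□□□□□□□□□
□□□□□□□□□
□□□□■■□□□
□□□□<■□□□
□□□□□□□□□
□□□□□□□□□
t=4: □□□□□□□□□
□□□□□□□□□
□□□□□□□□□
□□□□□□□□□
□□□□^■□□□
□□□□■■□□□
□□□□□□□□□
□□□□□□□□□
t=5: □□□□□□□□□
□□□□□□□□□
□□□□□□□□□
□□□□□□□□□
□□□<□■□□□
□□□□■■□□□
□□□□□□□□□
□□□□□□□□□
t=6: □□□□□□□□□
□□□□□□□□□
□□□□□□□□□
□□□^□□□□□
□□□■□■□□□
□□□□■■□□□
□□□□□□□□□
□□□□□□□□□
t=7: □□□□□□□□□
□□□□□□□□□
□□□□□□□□□
□□□■>□□□□
□□□■□■□□□
□□□□■■□□□
□□□□□□□□□
□□□□□□□□□
t=8: □□□□□□□□□
□□□□□□□□□
□□□□□□□□□
□□□■■□□□□
□□□■v■□□□
□□□□■■□□□
□□□□□□□□□
□□□□□□□□□
t=9: □□□□□□□□□
□□□□□□□□□
□□□□□□□□□
□□□■■□□□□
□□□<■■□□□
□□□□■■□□□
□□□□□□□□□
□□□□□□□□□
t=10: □□□□□□□□□
□□□□□□□□□
□□□□□□□□□
□□□■■□□□□
□□□□■■□□□
□□□v■■□□□
□□□□□□□□□
□□□□□□□□□
t=11: □□□□□□□□□
□□□□□□□□□
□□□□□□□□□
□□□■■□□□□
□□□□■■□□□
□□<■■■□□□
□□□□□□□□□
□□□□□□□□□
t=12: □□□□□□□□□
□□□□□□□□□
□□□□□□□□□
□□□■■□□□□
□□^□■■□□□
□□■■■■□□□
□□□□□□□□□
□□□□□□□□□
t=13: □□□□□□□□□
□□□□□□□□□
□□□□□□□□□
□□□■■□□□□
□□■>■■□□□
□□■■■■□□□
□□□□□□□□□
□□□□□□□□□
t=14: □□□□□□□□□
□□□□□□□□□
□□□□□□□□□
□□□■■□□□□
□□■■■■□□□
□□■v■■□□□
□□□□□□□□□
□□□□□□□□□
t=15: □□□□□□□□□
□□□□□□□□□
□□□□□□□□□
□□□■■□□□□
□□■■■■□□□
□□■□>■□□□
□□□□□□□□□
□□□□□□□□□
t=16: □□□□□□□□□
□□□□□□□□□
□□□□□□□□□
□□□■■□□□□
□□■■^■□□□
□□■□□■□□□
□□□□□□□□□
□□□□□□□□□
t=17: □□□□□□□□□
□□□□□□□□□
□□□□□□□□□
□□□■■□□□□
□□■<□■□□□
□□■□□■□□□
□□□□□□□□□
□□□□□□□□□
t=18: □□□□□□□□□
□□□□□□□□□
□□□□□□□□□
□□□■■□□□□
□□■□□■□□□
□□■v□■□□□
□□□□□□□□□
□□□□□□□□□
t=19: □□□□□□□□□
□□□□□□□□□
□□□□□□□□□
□□□■■□□□□
□□■□□■□□□
□□<■□■□□□
□□□□□□□□□
□□□□□□□□□
t=20: □□□□□□□□□
□□□□□□□□□
□□□□□□□□□
□□□■■□□□□
□□■□□■□□□
□□□■□■□□□
□□v□□□□□□
□□□□□□□□□
t=21: □□□□□□□□□
□□□□□□□□□
□□□□□□□□□
□□□■■□□□□
□□■□□■□□□
□□□■□■□□□
□<■□□□□□□
□□□□□□□□□

6,1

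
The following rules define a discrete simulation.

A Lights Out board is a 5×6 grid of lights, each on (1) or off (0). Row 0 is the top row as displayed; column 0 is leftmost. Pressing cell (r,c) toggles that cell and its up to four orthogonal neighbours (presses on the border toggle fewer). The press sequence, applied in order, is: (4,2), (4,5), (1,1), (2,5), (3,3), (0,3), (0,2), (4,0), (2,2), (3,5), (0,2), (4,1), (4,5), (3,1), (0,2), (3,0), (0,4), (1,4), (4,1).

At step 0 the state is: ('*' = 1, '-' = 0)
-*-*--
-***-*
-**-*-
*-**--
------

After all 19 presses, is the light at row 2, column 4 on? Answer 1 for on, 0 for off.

1

step 0: -*-*--
-***-*
-**-*-
*-**--
------
step 1: -*-*--
-***-*
-**-*-
*--*--
-***--
step 2: -*-*--
-***-*
-**-*-
*--*-*
-*****
step 3: ---*--
*--*-*
--*-*-
*--*-*
-*****
step 4: ---*--
*--*--
--*--*
*--*--
-*****
step 5: ---*--
*--*--
--**-*
*-*-*-
-**-**
step 6: --*-*-
*-----
--**-*
*-*-*-
-**-**
step 7: -*-**-
*-*---
--**-*
*-*-*-
-**-**
step 8: -*-**-
*-*---
--**-*
--*-*-
*-*-**
step 9: -*-**-
*-----
-*---*
----*-
*-*-**
step 10: -*-**-
*-----
-*----
-----*
*-*-*-
step 11: --*-*-
*-*---
-*----
-----*
*-*-*-
step 12: --*-*-
*-*---
-*----
-*---*
-*--*-
step 13: --*-*-
*-*---
-*----
-*----
-*---*
step 14: --*-*-
*-*---
------
*-*---
-----*
step 15: -*-**-
*-----
------
*-*---
-----*
step 16: -*-**-
*-----
*-----
-**---
*----*
step 17: -*---*
*---*-
*-----
-**---
*----*
step 18: -*--**
*--*-*
*---*-
-**---
*----*
step 19: -*--**
*--*-*
*---*-
--*---
-**--*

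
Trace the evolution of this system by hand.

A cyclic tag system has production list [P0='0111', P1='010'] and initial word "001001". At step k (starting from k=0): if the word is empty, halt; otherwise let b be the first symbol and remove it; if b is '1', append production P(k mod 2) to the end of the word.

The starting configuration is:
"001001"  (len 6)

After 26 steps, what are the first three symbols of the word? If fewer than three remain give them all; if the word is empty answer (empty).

011

0) "001001"  (len 6)
1) "01001"  (len 5)
2) "1001"  (len 4)
3) "0010111"  (len 7)
4) "010111"  (len 6)
5) "10111"  (len 5)
6) "0111010"  (len 7)
7) "111010"  (len 6)
8) "11010010"  (len 8)
9) "10100100111"  (len 11)
10) "0100100111010"  (len 13)
11) "100100111010"  (len 12)
12) "00100111010010"  (len 14)
13) "0100111010010"  (len 13)
14) "100111010010"  (len 12)
15) "001110100100111"  (len 15)
16) "01110100100111"  (len 14)
17) "1110100100111"  (len 13)
18) "110100100111010"  (len 15)
19) "101001001110100111"  (len 18)
20) "01001001110100111010"  (len 20)
21) "1001001110100111010"  (len 19)
22) "001001110100111010010"  (len 21)
23) "01001110100111010010"  (len 20)
24) "1001110100111010010"  (len 19)
25) "0011101001110100100111"  (len 22)
26) "011101001110100100111"  (len 21)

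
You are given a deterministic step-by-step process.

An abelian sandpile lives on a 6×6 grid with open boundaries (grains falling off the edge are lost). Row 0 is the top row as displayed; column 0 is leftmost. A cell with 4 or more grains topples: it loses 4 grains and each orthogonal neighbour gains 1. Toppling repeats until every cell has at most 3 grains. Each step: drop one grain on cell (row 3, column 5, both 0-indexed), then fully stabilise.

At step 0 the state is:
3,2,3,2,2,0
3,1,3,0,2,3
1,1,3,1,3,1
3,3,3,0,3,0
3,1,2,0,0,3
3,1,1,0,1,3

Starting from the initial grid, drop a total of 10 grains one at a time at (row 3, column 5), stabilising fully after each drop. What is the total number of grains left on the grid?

k=0  3,2,3,2,2,0
3,1,3,0,2,3
1,1,3,1,3,1
3,3,3,0,3,0
3,1,2,0,0,3
3,1,1,0,1,3
k=1  3,2,3,2,2,0
3,1,3,0,2,3
1,1,3,1,3,1
3,3,3,0,3,1
3,1,2,0,0,3
3,1,1,0,1,3
k=2  3,2,3,2,2,0
3,1,3,0,2,3
1,1,3,1,3,1
3,3,3,0,3,2
3,1,2,0,0,3
3,1,1,0,1,3
k=3  3,2,3,2,2,0
3,1,3,0,2,3
1,1,3,1,3,1
3,3,3,0,3,3
3,1,2,0,0,3
3,1,1,0,1,3
k=4  3,2,3,2,2,0
3,1,3,0,3,3
1,1,3,2,0,3
3,3,3,1,1,2
3,1,2,0,2,1
3,1,1,0,2,0
k=5  3,2,3,2,2,0
3,1,3,0,3,3
1,1,3,2,0,3
3,3,3,1,1,3
3,1,2,0,2,1
3,1,1,0,2,0
k=6  3,2,3,2,3,1
3,1,3,1,0,1
1,1,3,2,2,1
3,3,3,1,2,1
3,1,2,0,2,2
3,1,1,0,2,0
k=7  3,2,3,2,3,1
3,1,3,1,0,1
1,1,3,2,2,1
3,3,3,1,2,2
3,1,2,0,2,2
3,1,1,0,2,0
k=8  3,2,3,2,3,1
3,1,3,1,0,1
1,1,3,2,2,1
3,3,3,1,2,3
3,1,2,0,2,2
3,1,1,0,2,0
k=9  3,2,3,2,3,1
3,1,3,1,0,1
1,1,3,2,2,2
3,3,3,1,3,0
3,1,2,0,2,3
3,1,1,0,2,0
k=10  3,2,3,2,3,1
3,1,3,1,0,1
1,1,3,2,2,2
3,3,3,1,3,1
3,1,2,0,2,3
3,1,1,0,2,0

66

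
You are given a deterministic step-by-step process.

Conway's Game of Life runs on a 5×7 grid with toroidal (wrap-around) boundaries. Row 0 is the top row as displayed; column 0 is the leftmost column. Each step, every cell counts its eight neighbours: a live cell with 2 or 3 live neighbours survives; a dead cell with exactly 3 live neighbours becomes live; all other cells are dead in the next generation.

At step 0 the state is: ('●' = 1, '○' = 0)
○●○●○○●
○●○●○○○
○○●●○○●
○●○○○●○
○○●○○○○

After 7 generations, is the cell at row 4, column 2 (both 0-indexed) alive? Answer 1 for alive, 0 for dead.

1

[0] ○●○●○○●
○●○●○○○
○○●●○○●
○●○○○●○
○○●○○○○
[1] ●●○●○○○
○●○●●○○
●●○●●○○
○●○●○○○
●●●○○○○
[2] ○○○●●○○
○○○○○○○
●●○○○○○
○○○●●○○
○○○●○○○
[3] ○○○●●○○
○○○○○○○
○○○○○○○
○○●●●○○
○○●○○○○
[4] ○○○●○○○
○○○○○○○
○○○●○○○
○○●●○○○
○○●○○○○
[5] ○○○○○○○
○○○○○○○
○○●●○○○
○○●●○○○
○○●○○○○
[6] ○○○○○○○
○○○○○○○
○○●●○○○
○●○○○○○
○○●●○○○
[7] ○○○○○○○
○○○○○○○
○○●○○○○
○●○○○○○
○○●○○○○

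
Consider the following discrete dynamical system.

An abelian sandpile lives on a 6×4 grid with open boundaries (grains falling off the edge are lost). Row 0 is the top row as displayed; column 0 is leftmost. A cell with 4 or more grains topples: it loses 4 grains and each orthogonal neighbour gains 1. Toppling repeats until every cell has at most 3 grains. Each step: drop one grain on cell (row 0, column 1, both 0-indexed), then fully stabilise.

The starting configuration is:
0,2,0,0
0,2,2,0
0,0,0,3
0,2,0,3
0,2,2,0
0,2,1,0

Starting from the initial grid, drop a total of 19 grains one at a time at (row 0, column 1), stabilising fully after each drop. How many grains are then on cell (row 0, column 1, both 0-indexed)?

1

[0] 0,2,0,0
0,2,2,0
0,0,0,3
0,2,0,3
0,2,2,0
0,2,1,0
[1] 0,3,0,0
0,2,2,0
0,0,0,3
0,2,0,3
0,2,2,0
0,2,1,0
[2] 1,0,1,0
0,3,2,0
0,0,0,3
0,2,0,3
0,2,2,0
0,2,1,0
[3] 1,1,1,0
0,3,2,0
0,0,0,3
0,2,0,3
0,2,2,0
0,2,1,0
[4] 1,2,1,0
0,3,2,0
0,0,0,3
0,2,0,3
0,2,2,0
0,2,1,0
[5] 1,3,1,0
0,3,2,0
0,0,0,3
0,2,0,3
0,2,2,0
0,2,1,0
[6] 2,1,2,0
1,0,3,0
0,1,0,3
0,2,0,3
0,2,2,0
0,2,1,0
[7] 2,2,2,0
1,0,3,0
0,1,0,3
0,2,0,3
0,2,2,0
0,2,1,0
[8] 2,3,2,0
1,0,3,0
0,1,0,3
0,2,0,3
0,2,2,0
0,2,1,0
[9] 3,0,3,0
1,1,3,0
0,1,0,3
0,2,0,3
0,2,2,0
0,2,1,0
[10] 3,1,3,0
1,1,3,0
0,1,0,3
0,2,0,3
0,2,2,0
0,2,1,0
[11] 3,2,3,0
1,1,3,0
0,1,0,3
0,2,0,3
0,2,2,0
0,2,1,0
[12] 3,3,3,0
1,1,3,0
0,1,0,3
0,2,0,3
0,2,2,0
0,2,1,0
[13] 0,2,1,1
2,3,0,1
0,1,1,3
0,2,0,3
0,2,2,0
0,2,1,0
[14] 0,3,1,1
2,3,0,1
0,1,1,3
0,2,0,3
0,2,2,0
0,2,1,0
[15] 1,1,2,1
3,0,1,1
0,2,1,3
0,2,0,3
0,2,2,0
0,2,1,0
[16] 1,2,2,1
3,0,1,1
0,2,1,3
0,2,0,3
0,2,2,0
0,2,1,0
[17] 1,3,2,1
3,0,1,1
0,2,1,3
0,2,0,3
0,2,2,0
0,2,1,0
[18] 2,0,3,1
3,1,1,1
0,2,1,3
0,2,0,3
0,2,2,0
0,2,1,0
[19] 2,1,3,1
3,1,1,1
0,2,1,3
0,2,0,3
0,2,2,0
0,2,1,0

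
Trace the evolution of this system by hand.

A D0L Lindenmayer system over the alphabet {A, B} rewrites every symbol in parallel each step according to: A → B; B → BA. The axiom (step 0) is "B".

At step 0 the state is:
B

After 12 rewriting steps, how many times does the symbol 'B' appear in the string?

233

t=0: B
t=1: BA
t=2: BAB
t=3: BABBA
t=4: BABBABAB
t=5: BABBABABBABBA
t=6: BABBABABBABBABABBABAB
t=7: BABBABABBABBABABBABABBABBABABBABBA
t=8: BABBABABBABBABABBABABBABBABABBABBABABBABABBABBABABBABAB
t=9: BABBABABBABBABABBABABBABBABABBABBABABBABABBABBABABBABABBABBABABBABBABABBABABBABBABABBABBA
t=10: BABBABABBABBABABBABABBABBABABBABBABABBABABBABBABABBABABBAB…BBABABBABABBABBABABBABABBABBABABBABBABABBABABBABBABABBABAB  (len 144)
t=11: BABBABABBABBABABBABABBABBABABBABBABABBABABBABBABABBABABBAB…BBABABBABABBABBABABBABABBABBABABBABBABABBABABBABBABABBABBA  (len 233)
t=12: BABBABABBABBABABBABABBABBABABBABBABABBABABBABBABABBABABBAB…BBABABBABABBABBABABBABABBABBABABBABBABABBABABBABBABABBABAB  (len 377)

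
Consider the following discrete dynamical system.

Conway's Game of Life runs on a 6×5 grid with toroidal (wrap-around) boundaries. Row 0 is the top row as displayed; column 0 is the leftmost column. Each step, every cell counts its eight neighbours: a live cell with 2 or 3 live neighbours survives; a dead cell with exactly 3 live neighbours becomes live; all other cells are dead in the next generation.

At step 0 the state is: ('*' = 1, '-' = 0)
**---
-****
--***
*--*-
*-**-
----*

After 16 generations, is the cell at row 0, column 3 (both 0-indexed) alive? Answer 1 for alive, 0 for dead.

gen 0: **---
-****
--***
*--*-
*-**-
----*
gen 1: -*---
-----
-----
*----
****-
--***
gen 2: --**-
-----
-----
*-*-*
*----
----*
gen 3: ---*-
-----
-----
**--*
**-*-
---**
gen 4: ---**
-----
*----
-**-*
-*-*-
*--*-
gen 5: ---**
----*
**---
-****
-*-*-
*--*-
gen 6: *--*-
---**
-*---
---**
-*---
*--*-
gen 7: *-**-
*-***
*-*--
*-*--
*-**-
***--
gen 8: -----
*----
*-*--
*-*--
*--*-
*----
gen 9: -----
-*---
*---*
*-**-
*----
----*
gen 10: -----
*----
*-***
*--*-
**-*-
-----
gen 11: -----
**-*-
*-**-
-----
***--
-----
gen 12: -----
**-*-
*-**-
*--**
-*---
-*---
gen 13: ***--
**-*-
-----
*--*-
-**-*
-----
gen 14: *-*-*
*---*
***--
*****
*****
---*-
gen 15: **---
--*--
-----
-----
-----
-----
gen 16: -*---
-*---
-----
-----
-----
-----

0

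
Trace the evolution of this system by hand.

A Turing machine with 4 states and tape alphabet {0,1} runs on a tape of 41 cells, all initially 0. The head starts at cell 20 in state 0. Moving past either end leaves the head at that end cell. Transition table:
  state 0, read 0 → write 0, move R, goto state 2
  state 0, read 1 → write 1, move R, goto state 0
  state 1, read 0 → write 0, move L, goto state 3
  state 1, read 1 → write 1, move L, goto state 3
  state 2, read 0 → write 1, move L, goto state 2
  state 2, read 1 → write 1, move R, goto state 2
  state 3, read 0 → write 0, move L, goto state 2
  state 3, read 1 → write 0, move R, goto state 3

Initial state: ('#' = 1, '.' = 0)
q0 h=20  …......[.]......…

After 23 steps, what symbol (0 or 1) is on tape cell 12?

1

gen 0: q0 h=20  …......[.]......…
gen 1: q2 h=21  …......[.]......…
gen 2: q2 h=20  …......[.]#.....…
gen 3: q2 h=19  …......[.]##....…
gen 4: q2 h=18  …......[.]###...…
gen 5: q2 h=17  …......[.]####..…
gen 6: q2 h=16  …......[.]#####.…
gen 7: q2 h=15  …......[.]######…
gen 8: q2 h=14  …......[.]######…
gen 9: q2 h=13  …......[.]######…
gen 10: q2 h=12  …......[.]######…
gen 11: q2 h=11  …......[.]######…
gen 12: q2 h=10  …......[.]######…
gen 13: q2 h= 9  …......[.]######…
gen 14: q2 h= 8  …......[.]######…
gen 15: q2 h= 7  …......[.]######…
gen 16: q2 h= 6  |......[.]######…
gen 17: q2 h= 5  |.....[.]######…
gen 18: q2 h= 4  |....[.]######…
gen 19: q2 h= 3  |...[.]######…
gen 20: q2 h= 2  |..[.]######…
gen 21: q2 h= 1  |.[.]######…
gen 22: q2 h= 0  |[.]######…
gen 23: q2 h= 0  |[#]######…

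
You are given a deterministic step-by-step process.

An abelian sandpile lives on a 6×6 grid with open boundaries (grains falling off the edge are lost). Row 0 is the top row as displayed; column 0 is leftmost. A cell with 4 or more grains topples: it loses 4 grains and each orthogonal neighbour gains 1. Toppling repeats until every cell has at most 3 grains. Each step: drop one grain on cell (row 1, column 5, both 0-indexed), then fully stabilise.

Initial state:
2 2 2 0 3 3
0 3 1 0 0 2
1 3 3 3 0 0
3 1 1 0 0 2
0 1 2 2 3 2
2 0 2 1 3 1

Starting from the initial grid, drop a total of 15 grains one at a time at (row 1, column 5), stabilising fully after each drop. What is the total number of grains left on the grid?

gen 0: 2 2 2 0 3 3
0 3 1 0 0 2
1 3 3 3 0 0
3 1 1 0 0 2
0 1 2 2 3 2
2 0 2 1 3 1
gen 1: 2 2 2 0 3 3
0 3 1 0 0 3
1 3 3 3 0 0
3 1 1 0 0 2
0 1 2 2 3 2
2 0 2 1 3 1
gen 2: 2 2 2 1 0 1
0 3 1 0 2 1
1 3 3 3 0 1
3 1 1 0 0 2
0 1 2 2 3 2
2 0 2 1 3 1
gen 3: 2 2 2 1 0 1
0 3 1 0 2 2
1 3 3 3 0 1
3 1 1 0 0 2
0 1 2 2 3 2
2 0 2 1 3 1
gen 4: 2 2 2 1 0 1
0 3 1 0 2 3
1 3 3 3 0 1
3 1 1 0 0 2
0 1 2 2 3 2
2 0 2 1 3 1
gen 5: 2 2 2 1 0 2
0 3 1 0 3 0
1 3 3 3 0 2
3 1 1 0 0 2
0 1 2 2 3 2
2 0 2 1 3 1
gen 6: 2 2 2 1 0 2
0 3 1 0 3 1
1 3 3 3 0 2
3 1 1 0 0 2
0 1 2 2 3 2
2 0 2 1 3 1
gen 7: 2 2 2 1 0 2
0 3 1 0 3 2
1 3 3 3 0 2
3 1 1 0 0 2
0 1 2 2 3 2
2 0 2 1 3 1
gen 8: 2 2 2 1 0 2
0 3 1 0 3 3
1 3 3 3 0 2
3 1 1 0 0 2
0 1 2 2 3 2
2 0 2 1 3 1
gen 9: 2 2 2 1 1 3
0 3 1 1 0 1
1 3 3 3 1 3
3 1 1 0 0 2
0 1 2 2 3 2
2 0 2 1 3 1
gen 10: 2 2 2 1 1 3
0 3 1 1 0 2
1 3 3 3 1 3
3 1 1 0 0 2
0 1 2 2 3 2
2 0 2 1 3 1
gen 11: 2 2 2 1 1 3
0 3 1 1 0 3
1 3 3 3 1 3
3 1 1 0 0 2
0 1 2 2 3 2
2 0 2 1 3 1
gen 12: 2 2 2 1 2 0
0 3 1 1 1 2
1 3 3 3 2 0
3 1 1 0 0 3
0 1 2 2 3 2
2 0 2 1 3 1
gen 13: 2 2 2 1 2 0
0 3 1 1 1 3
1 3 3 3 2 0
3 1 1 0 0 3
0 1 2 2 3 2
2 0 2 1 3 1
gen 14: 2 2 2 1 2 1
0 3 1 1 2 0
1 3 3 3 2 1
3 1 1 0 0 3
0 1 2 2 3 2
2 0 2 1 3 1
gen 15: 2 2 2 1 2 1
0 3 1 1 2 1
1 3 3 3 2 1
3 1 1 0 0 3
0 1 2 2 3 2
2 0 2 1 3 1

58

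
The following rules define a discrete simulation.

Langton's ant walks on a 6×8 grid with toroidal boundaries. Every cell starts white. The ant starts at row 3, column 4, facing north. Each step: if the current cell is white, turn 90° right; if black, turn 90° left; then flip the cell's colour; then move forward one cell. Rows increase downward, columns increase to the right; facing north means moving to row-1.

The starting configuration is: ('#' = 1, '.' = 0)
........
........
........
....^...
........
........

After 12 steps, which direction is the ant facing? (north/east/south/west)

[0] ........
........
........
....^...
........
........
[1] ........
........
........
....#>..
........
........
[2] ........
........
........
....##..
.....v..
........
[3] ........
........
........
....##..
....<#..
........
[4] ........
........
........
....^#..
....##..
........
[5] ........
........
........
...<.#..
....##..
........
[6] ........
........
...^....
...#.#..
....##..
........
[7] ........
........
...#>...
...#.#..
....##..
........
[8] ........
........
...##...
...#v#..
....##..
........
[9] ........
........
...##...
...<##..
....##..
........
[10] ........
........
...##...
....##..
...v##..
........
[11] ........
........
...##...
....##..
..<###..
........
[12] ........
........
...##...
..^.##..
..####..
........

north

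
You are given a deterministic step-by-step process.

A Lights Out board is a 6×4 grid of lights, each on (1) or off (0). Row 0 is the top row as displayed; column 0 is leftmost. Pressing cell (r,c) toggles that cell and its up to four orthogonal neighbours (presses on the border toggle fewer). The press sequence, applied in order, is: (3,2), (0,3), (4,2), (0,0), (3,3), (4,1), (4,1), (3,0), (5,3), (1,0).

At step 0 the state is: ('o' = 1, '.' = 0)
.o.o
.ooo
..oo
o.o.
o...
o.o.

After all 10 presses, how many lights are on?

gen 0: .o.o
.ooo
..oo
o.o.
o...
o.o.
gen 1: .o.o
.ooo
...o
oo.o
o.o.
o.o.
gen 2: .oo.
.oo.
...o
oo.o
o.o.
o.o.
gen 3: .oo.
.oo.
...o
oooo
oo.o
o...
gen 4: o.o.
ooo.
...o
oooo
oo.o
o...
gen 5: o.o.
ooo.
....
oo..
oo..
o...
gen 6: o.o.
ooo.
....
o...
..o.
oo..
gen 7: o.o.
ooo.
....
oo..
oo..
o...
gen 8: o.o.
ooo.
o...
....
.o..
o...
gen 9: o.o.
ooo.
o...
....
.o.o
o.oo
gen 10: ..o.
..o.
....
....
.o.o
o.oo

7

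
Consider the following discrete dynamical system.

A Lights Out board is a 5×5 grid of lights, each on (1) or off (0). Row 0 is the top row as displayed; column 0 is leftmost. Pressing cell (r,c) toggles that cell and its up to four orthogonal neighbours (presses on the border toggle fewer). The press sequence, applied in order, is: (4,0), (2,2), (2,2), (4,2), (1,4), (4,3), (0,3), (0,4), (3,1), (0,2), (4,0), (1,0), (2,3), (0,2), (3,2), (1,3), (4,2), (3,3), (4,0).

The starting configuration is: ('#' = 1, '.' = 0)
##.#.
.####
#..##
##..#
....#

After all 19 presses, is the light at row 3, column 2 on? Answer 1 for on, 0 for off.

1

k=0  ##.#.
.####
#..##
##..#
....#
k=1  ##.#.
.####
#..##
.#..#
##..#
k=2  ##.#.
.#.##
###.#
.##.#
##..#
k=3  ##.#.
.####
#..##
.#..#
##..#
k=4  ##.#.
.####
#..##
.##.#
#.###
k=5  ##.##
.##..
#..#.
.##.#
#.###
k=6  ##.##
.##..
#..#.
.####
#....
k=7  ###..
.###.
#..#.
.####
#....
k=8  #####
.####
#..#.
.####
#....
k=9  #####
.####
##.#.
#..##
##...
k=10  #...#
.#.##
##.#.
#..##
##...
k=11  #...#
.#.##
##.#.
...##
.....
k=12  ....#
#..##
.#.#.
...##
.....
k=13  ....#
#...#
.##.#
....#
.....
k=14  .####
#.#.#
.##.#
....#
.....
k=15  .####
#.#.#
.#..#
.####
..#..
k=16  .##.#
#..#.
.#.##
.####
..#..
k=17  .##.#
#..#.
.#.##
.#.##
.#.#.
k=18  .##.#
#..#.
.#..#
.##..
.#...
k=19  .##.#
#..#.
.#..#
###..
#....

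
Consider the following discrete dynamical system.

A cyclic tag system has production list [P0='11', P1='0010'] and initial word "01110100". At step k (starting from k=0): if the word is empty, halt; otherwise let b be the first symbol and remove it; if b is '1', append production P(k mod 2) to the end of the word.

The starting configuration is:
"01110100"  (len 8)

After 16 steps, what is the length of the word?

14

k=0  "01110100"  (len 8)
k=1  "1110100"  (len 7)
k=2  "1101000010"  (len 10)
k=3  "10100001011"  (len 11)
k=4  "01000010110010"  (len 14)
k=5  "1000010110010"  (len 13)
k=6  "0000101100100010"  (len 16)
k=7  "000101100100010"  (len 15)
k=8  "00101100100010"  (len 14)
k=9  "0101100100010"  (len 13)
k=10  "101100100010"  (len 12)
k=11  "0110010001011"  (len 13)
k=12  "110010001011"  (len 12)
k=13  "1001000101111"  (len 13)
k=14  "0010001011110010"  (len 16)
k=15  "010001011110010"  (len 15)
k=16  "10001011110010"  (len 14)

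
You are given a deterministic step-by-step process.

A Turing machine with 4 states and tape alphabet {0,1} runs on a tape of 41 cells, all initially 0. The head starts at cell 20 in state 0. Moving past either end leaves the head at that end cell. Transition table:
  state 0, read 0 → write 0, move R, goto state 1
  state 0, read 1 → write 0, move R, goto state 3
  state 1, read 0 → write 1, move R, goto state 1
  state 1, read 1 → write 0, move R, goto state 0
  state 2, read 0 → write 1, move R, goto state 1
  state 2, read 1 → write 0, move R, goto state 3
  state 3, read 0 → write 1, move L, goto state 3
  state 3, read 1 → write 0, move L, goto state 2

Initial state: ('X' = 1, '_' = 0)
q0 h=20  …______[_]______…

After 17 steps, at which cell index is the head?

[0] q0 h=20  …______[_]______…
[1] q1 h=21  …______[_]______…
[2] q1 h=22  …_____X[_]______…
[3] q1 h=23  …____XX[_]______…
[4] q1 h=24  …___XXX[_]______…
[5] q1 h=25  …__XXXX[_]______…
[6] q1 h=26  …_XXXXX[_]______…
[7] q1 h=27  …XXXXXX[_]______…
[8] q1 h=28  …XXXXXX[_]______…
[9] q1 h=29  …XXXXXX[_]______…
[10] q1 h=30  …XXXXXX[_]______…
[11] q1 h=31  …XXXXXX[_]______…
[12] q1 h=32  …XXXXXX[_]______…
[13] q1 h=33  …XXXXXX[_]______…
[14] q1 h=34  …XXXXXX[_]______|
[15] q1 h=35  …XXXXXX[_]_____|
[16] q1 h=36  …XXXXXX[_]____|
[17] q1 h=37  …XXXXXX[_]___|

37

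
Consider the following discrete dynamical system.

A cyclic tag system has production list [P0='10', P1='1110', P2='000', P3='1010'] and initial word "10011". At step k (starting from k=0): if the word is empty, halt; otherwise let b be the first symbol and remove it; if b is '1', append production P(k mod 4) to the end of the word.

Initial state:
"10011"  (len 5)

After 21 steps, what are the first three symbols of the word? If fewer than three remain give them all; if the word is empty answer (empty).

111

step 0: "10011"  (len 5)
step 1: "001110"  (len 6)
step 2: "01110"  (len 5)
step 3: "1110"  (len 4)
step 4: "1101010"  (len 7)
step 5: "10101010"  (len 8)
step 6: "01010101110"  (len 11)
step 7: "1010101110"  (len 10)
step 8: "0101011101010"  (len 13)
step 9: "101011101010"  (len 12)
step 10: "010111010101110"  (len 15)
step 11: "10111010101110"  (len 14)
step 12: "01110101011101010"  (len 17)
step 13: "1110101011101010"  (len 16)
step 14: "1101010111010101110"  (len 19)
step 15: "101010111010101110000"  (len 21)
step 16: "010101110101011100001010"  (len 24)
step 17: "10101110101011100001010"  (len 23)
step 18: "01011101010111000010101110"  (len 26)
step 19: "1011101010111000010101110"  (len 25)
step 20: "0111010101110000101011101010"  (len 28)
step 21: "111010101110000101011101010"  (len 27)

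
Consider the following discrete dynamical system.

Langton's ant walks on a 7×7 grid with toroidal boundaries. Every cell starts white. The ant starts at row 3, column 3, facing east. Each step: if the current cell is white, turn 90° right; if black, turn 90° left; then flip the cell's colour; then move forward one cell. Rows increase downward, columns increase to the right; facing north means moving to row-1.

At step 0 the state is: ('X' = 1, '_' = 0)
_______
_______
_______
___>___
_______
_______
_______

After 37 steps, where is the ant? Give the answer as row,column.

2,6

step 0: _______
_______
_______
___>___
_______
_______
_______
step 1: _______
_______
_______
___X___
___v___
_______
_______
step 2: _______
_______
_______
___X___
__<X___
_______
_______
step 3: _______
_______
_______
__^X___
__XX___
_______
_______
step 4: _______
_______
_______
__X>___
__XX___
_______
_______
step 5: _______
_______
___^___
__X____
__XX___
_______
_______
step 6: _______
_______
___X>__
__X____
__XX___
_______
_______
step 7: _______
_______
___XX__
__X_v__
__XX___
_______
_______
step 8: _______
_______
___XX__
__X<X__
__XX___
_______
_______
step 9: _______
_______
___^X__
__XXX__
__XX___
_______
_______
step 10: _______
_______
__<_X__
__XXX__
__XX___
_______
_______
step 11: _______
__^____
__X_X__
__XXX__
__XX___
_______
_______
step 12: _______
__X>___
__X_X__
__XXX__
__XX___
_______
_______
step 13: _______
__XX___
__XvX__
__XXX__
__XX___
_______
_______
step 14: _______
__XX___
__<XX__
__XXX__
__XX___
_______
_______
step 15: _______
__XX___
___XX__
__vXX__
__XX___
_______
_______
step 16: _______
__XX___
___XX__
___>X__
__XX___
_______
_______
step 17: _______
__XX___
___^X__
____X__
__XX___
_______
_______
step 18: _______
__XX___
__<_X__
____X__
__XX___
_______
_______
step 19: _______
__^X___
__X_X__
____X__
__XX___
_______
_______
step 20: _______
_<_X___
__X_X__
____X__
__XX___
_______
_______
step 21: _^_____
_X_X___
__X_X__
____X__
__XX___
_______
_______
step 22: _X>____
_X_X___
__X_X__
____X__
__XX___
_______
_______
step 23: _XX____
_XvX___
__X_X__
____X__
__XX___
_______
_______
step 24: _XX____
_<XX___
__X_X__
____X__
__XX___
_______
_______
step 25: _XX____
__XX___
_vX_X__
____X__
__XX___
_______
_______
step 26: _XX____
__XX___
<XX_X__
____X__
__XX___
_______
_______
step 27: _XX____
^_XX___
XXX_X__
____X__
__XX___
_______
_______
step 28: _XX____
X>XX___
XXX_X__
____X__
__XX___
_______
_______
step 29: _XX____
XXXX___
XvX_X__
____X__
__XX___
_______
_______
step 30: _XX____
XXXX___
X_>_X__
____X__
__XX___
_______
_______
step 31: _XX____
XX^X___
X___X__
____X__
__XX___
_______
_______
step 32: _XX____
X<_X___
X___X__
____X__
__XX___
_______
_______
step 33: _XX____
X__X___
Xv__X__
____X__
__XX___
_______
_______
step 34: _XX____
X__X___
<X__X__
____X__
__XX___
_______
_______
step 35: _XX____
X__X___
_X__X__
v___X__
__XX___
_______
_______
step 36: _XX____
X__X___
_X__X__
X___X_<
__XX___
_______
_______
step 37: _XX____
X__X___
_X__X_^
X___X_X
__XX___
_______
_______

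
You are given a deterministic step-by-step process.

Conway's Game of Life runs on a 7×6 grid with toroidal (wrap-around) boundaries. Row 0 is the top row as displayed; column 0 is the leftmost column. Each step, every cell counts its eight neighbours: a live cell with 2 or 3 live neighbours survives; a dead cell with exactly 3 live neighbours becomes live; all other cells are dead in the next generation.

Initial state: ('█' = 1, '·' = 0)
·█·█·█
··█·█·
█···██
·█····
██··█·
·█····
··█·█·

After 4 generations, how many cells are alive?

2

t=0: ·█·█·█
··█·█·
█···██
·█····
██··█·
·█····
··█·█·
t=1: ·█···█
·██···
██·███
·█··█·
███···
████·█
█████·
t=2: ····██
···█··
···███
····█·
····█·
······
······
t=3: ····█·
···█··
···█·█
······
······
······
······
t=4: ······
···█··
····█·
······
······
······
······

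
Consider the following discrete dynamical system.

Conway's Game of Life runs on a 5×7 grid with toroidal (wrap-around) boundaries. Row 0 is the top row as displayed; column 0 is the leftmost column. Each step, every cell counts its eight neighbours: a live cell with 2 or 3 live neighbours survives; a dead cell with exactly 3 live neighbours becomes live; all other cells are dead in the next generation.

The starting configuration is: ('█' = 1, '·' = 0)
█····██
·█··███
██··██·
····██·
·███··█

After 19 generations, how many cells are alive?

11

gen 0: █····██
·█··███
██··██·
····██·
·███··█
gen 1: ···█···
·█·····
██·█···
·······
·███···
gen 2: ·█·█···
██·····
███····
█··█···
··██···
gen 3: ██·█···
·······
··█···█
█··█···
·█·██··
gen 4: ██·██··
███····
·······
██·██··
·█·██··
gen 5: ····█··
█·██···
···█···
██·██··
·····█·
gen 6: ···██··
··███··
█······
··███··
···█·█·
gen 7: ·····█·
··█·█··
·█·····
··███··
·····█·
gen 8: ····██·
·······
·█··█··
··███··
···█·█·
gen 9: ····██·
····██·
··█·█··
··█··█·
··█··█·
gen 10: ···█··█
·······
····█··
·██·██·
···█·██
gen 11: ····███
·······
···███·
··█···█
█··█··█
gen 12: █···███
···█··█
···███·
█·█···█
█··██··
gen 13: █······
█··█···
█·████·
███···█
···██··
gen 14: ···██··
█·██···
····██·
█·····█
··██··█
gen 15: ·█··█··
··█··█·
██·███·
█··██·█
█·█████
gen 16: ██·····
█·█··██
██·····
·······
··█····
gen 17: █·█····
··█····
██·····
·█·····
·█·····
gen 18: ··█····
█·█····
███····
·██····
███····
gen 19: █·██···
█·██···
█··█···
···█···
█··█···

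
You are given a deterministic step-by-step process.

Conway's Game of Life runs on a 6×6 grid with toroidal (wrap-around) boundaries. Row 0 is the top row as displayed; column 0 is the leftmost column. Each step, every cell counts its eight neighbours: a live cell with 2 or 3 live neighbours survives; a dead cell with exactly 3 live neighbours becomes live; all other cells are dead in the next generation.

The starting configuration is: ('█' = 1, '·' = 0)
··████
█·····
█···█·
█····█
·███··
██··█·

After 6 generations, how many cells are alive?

0) ··████
█·····
█···█·
█····█
·███··
██··█·
1) ··███·
██····
██····
█·████
··███·
█·····
2) █·██·█
█··█·█
···██·
█·····
█·█···
·█···█
3) ··██··
██····
█··██·
·█·█·█
█····█
···███
4) ████·█
██··██
···██·
·███··
··██··
█·██·█
5) ······
······
······
·█····
█·····
·····█
6) ······
······
······
······
█·····
······

1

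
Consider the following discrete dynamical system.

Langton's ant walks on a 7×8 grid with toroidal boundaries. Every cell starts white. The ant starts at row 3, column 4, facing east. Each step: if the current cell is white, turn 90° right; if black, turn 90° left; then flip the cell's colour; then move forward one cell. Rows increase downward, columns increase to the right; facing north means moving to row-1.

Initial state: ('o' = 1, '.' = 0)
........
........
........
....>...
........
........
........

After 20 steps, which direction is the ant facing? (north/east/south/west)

gen 0: ........
........
........
....>...
........
........
........
gen 1: ........
........
........
....o...
....v...
........
........
gen 2: ........
........
........
....o...
...<o...
........
........
gen 3: ........
........
........
...^o...
...oo...
........
........
gen 4: ........
........
........
...o>...
...oo...
........
........
gen 5: ........
........
....^...
...o....
...oo...
........
........
gen 6: ........
........
....o>..
...o....
...oo...
........
........
gen 7: ........
........
....oo..
...o.v..
...oo...
........
........
gen 8: ........
........
....oo..
...o<o..
...oo...
........
........
gen 9: ........
........
....^o..
...ooo..
...oo...
........
........
gen 10: ........
........
...<.o..
...ooo..
...oo...
........
........
gen 11: ........
...^....
...o.o..
...ooo..
...oo...
........
........
gen 12: ........
...o>...
...o.o..
...ooo..
...oo...
........
........
gen 13: ........
...oo...
...ovo..
...ooo..
...oo...
........
........
gen 14: ........
...oo...
...<oo..
...ooo..
...oo...
........
........
gen 15: ........
...oo...
....oo..
...voo..
...oo...
........
........
gen 16: ........
...oo...
....oo..
....>o..
...oo...
........
........
gen 17: ........
...oo...
....^o..
.....o..
...oo...
........
........
gen 18: ........
...oo...
...<.o..
.....o..
...oo...
........
........
gen 19: ........
...^o...
...o.o..
.....o..
...oo...
........
........
gen 20: ........
..<.o...
...o.o..
.....o..
...oo...
........
........

west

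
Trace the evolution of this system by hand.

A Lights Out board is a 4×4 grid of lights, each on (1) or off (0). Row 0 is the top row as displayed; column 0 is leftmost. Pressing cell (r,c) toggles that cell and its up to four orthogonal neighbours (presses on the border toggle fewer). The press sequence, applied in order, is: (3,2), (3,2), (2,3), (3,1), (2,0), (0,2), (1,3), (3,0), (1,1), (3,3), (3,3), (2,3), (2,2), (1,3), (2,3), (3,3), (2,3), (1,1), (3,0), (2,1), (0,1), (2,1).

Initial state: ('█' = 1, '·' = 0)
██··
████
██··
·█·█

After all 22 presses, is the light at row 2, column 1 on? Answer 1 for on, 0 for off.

[0] ██··
████
██··
·█·█
[1] ██··
████
███·
··█·
[2] ██··
████
██··
·█·█
[3] ██··
███·
████
·█··
[4] ██··
███·
█·██
█·█·
[5] ██··
·██·
·███
··█·
[6] █·██
·█··
·███
··█·
[7] █·█·
·███
·██·
··█·
[8] █·█·
·███
███·
███·
[9] ███·
█··█
█·█·
███·
[10] ███·
█··█
█·██
██·█
[11] ███·
█··█
█·█·
███·
[12] ███·
█···
█··█
████
[13] ███·
█·█·
███·
██·█
[14] ████
█··█
████
██·█
[15] ████
█···
██··
██··
[16] ████
█···
██·█
████
[17] ████
█··█
███·
███·
[18] █·██
·███
█·█·
███·
[19] █·██
·███
··█·
··█·
[20] █·██
··██
██··
·██·
[21] ·█·█
·███
██··
·██·
[22] ·█·█
··██
··█·
··█·

0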